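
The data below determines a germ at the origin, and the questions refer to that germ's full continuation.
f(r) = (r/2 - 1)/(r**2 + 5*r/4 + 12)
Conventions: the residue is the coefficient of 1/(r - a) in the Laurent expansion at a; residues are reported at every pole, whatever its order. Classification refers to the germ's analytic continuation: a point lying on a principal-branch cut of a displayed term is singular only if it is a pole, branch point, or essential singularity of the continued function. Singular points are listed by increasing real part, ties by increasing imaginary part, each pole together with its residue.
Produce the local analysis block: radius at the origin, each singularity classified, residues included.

Radius of convergence at 0: (2)*sqrt(3).
At (-5/8) - ((1/8)*sqrt(743))*i: a pole of order 1; residue (1/4) - ((21/2972)*sqrt(743))*i.
At (-5/8) + ((1/8)*sqrt(743))*i: a pole of order 1; residue (1/4) + ((21/2972)*sqrt(743))*i.

Denominator factor (r**2 + 5*r/4 + 12): discriminant -743/16, complex-conjugate roots (-5/8) + ((1/8)*sqrt(743))*i and (-5/8) - ((1/8)*sqrt(743))*i; poles of order 1, moduli (2)*sqrt(3) and (2)*sqrt(3).
The radius of convergence is the smallest modulus among the singular points: (2)*sqrt(3).
The factor r**2 + 5*r/4 + 12 splits as (r - a)(r - a') with a = (-5/8) - ((1/8)*sqrt(743))*i, a' = (-5/8) + ((1/8)*sqrt(743))*i. At the order-1 pole a set g(r) = (r - a)*f(r) = [r/2 - 1] / (r - a').
Simple pole: residue = g(a) at a = (-5/8) - ((1/8)*sqrt(743))*i, which is (1/4) - ((21/2972)*sqrt(743))*i.
The factor r**2 + 5*r/4 + 12 splits as (r - a)(r - a') with a = (-5/8) + ((1/8)*sqrt(743))*i, a' = (-5/8) - ((1/8)*sqrt(743))*i. At the order-1 pole a set g(r) = (r - a)*f(r) = [r/2 - 1] / (r - a').
Simple pole: residue = g(a) at a = (-5/8) + ((1/8)*sqrt(743))*i, which is (1/4) + ((21/2972)*sqrt(743))*i.
List the singular points by increasing real part (a conjugate pair: the negative imaginary part first).


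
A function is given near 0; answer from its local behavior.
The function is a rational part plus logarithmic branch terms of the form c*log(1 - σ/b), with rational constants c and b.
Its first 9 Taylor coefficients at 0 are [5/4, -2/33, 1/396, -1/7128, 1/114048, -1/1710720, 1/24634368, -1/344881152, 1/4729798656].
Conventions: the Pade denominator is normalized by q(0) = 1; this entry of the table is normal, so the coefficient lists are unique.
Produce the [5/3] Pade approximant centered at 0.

The Pade approximant has numerator coefficients [5/4, 569/4224, 19/8064, -431/6386688, -1/1596672, 1/383201280]; denominator coefficients [1, 5/32, 5/672, 5/48384].

Taylor coefficients needed (read off): a_0 = 5/4, a_1 = -2/33, a_2 = 1/396, a_3 = -1/7128, a_4 = 1/114048, a_5 = -1/1710720, a_6 = 1/24634368, a_7 = -1/344881152, a_8 = 1/4729798656.
Write the denominator as Q(σ) = 1 + q1*σ + q2*σ^2 + q3*σ^3. Requiring Q*f - P = O(σ^9) with deg P <= 5 kills the coefficients of σ^6..σ^8 in Q*f:
  σ^6: a_6 + q1*a_5 + q2*a_4 + q3*a_3 = 0, i.e. 1/24634368 + (-1/1710720)*q1 + (1/114048)*q2 + (-1/7128)*q3 = 0.
  σ^7: a_7 + q1*a_6 + q2*a_5 + q3*a_4 = 0, i.e. -1/344881152 + (1/24634368)*q1 + (-1/1710720)*q2 + (1/114048)*q3 = 0.
  σ^8: a_8 + q1*a_7 + q2*a_6 + q3*a_5 = 0, i.e. 1/4729798656 + (-1/344881152)*q1 + (1/24634368)*q2 + (-1/1710720)*q3 = 0.
Solving this linear system: q1 = 5/32, q2 = 5/672, q3 = 5/48384.
The numerator is Q*f truncated at degree 5: P0 = a_0 = 5/4; P1 = a_1 + q1*a_0 = 569/4224; P2 = a_2 + q1*a_1 + q2*a_0 = 19/8064; P3 = a_3 + q1*a_2 + q2*a_1 + q3*a_0 = -431/6386688; P4 = a_4 + q1*a_3 + q2*a_2 + q3*a_1 = -1/1596672; P5 = a_5 + q1*a_4 + q2*a_3 + q3*a_2 = 1/383201280.


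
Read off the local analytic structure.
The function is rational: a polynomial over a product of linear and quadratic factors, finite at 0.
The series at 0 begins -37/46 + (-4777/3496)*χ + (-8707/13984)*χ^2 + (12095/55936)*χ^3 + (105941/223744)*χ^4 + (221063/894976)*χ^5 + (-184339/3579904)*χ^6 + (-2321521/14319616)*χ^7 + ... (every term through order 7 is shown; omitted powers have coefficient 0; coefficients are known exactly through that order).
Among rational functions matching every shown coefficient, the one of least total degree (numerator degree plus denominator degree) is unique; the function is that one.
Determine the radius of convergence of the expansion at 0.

No rational of total degree below 3 reproduces all 8 coefficients; solving the [1/2] Pade equations on them gives f(χ) = (-29*χ/19 - 37/23)/(χ**2 - 3*χ/2 + 2), whose expansion matches every shown term.
Denominator factor (χ**2 - 3*χ/2 + 2): discriminant -23/4, complex-conjugate roots (3/4) + ((1/4)*sqrt(23))*i and (3/4) - ((1/4)*sqrt(23))*i; poles of order 1, moduli sqrt(2) and sqrt(2).
The radius of convergence is the smallest modulus among the singular points: sqrt(2).

The radius of convergence is sqrt(2).


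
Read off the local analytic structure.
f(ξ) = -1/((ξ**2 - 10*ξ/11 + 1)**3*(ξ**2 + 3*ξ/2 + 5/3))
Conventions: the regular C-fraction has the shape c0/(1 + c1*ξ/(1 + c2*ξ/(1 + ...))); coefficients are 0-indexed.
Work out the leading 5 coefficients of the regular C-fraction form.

The regular C-fraction coefficients are [-3/5, -201/110, 1462/737, -5221/4422, -2160281/10951842].

Taylor coefficients (expand at 0): a_0 = -3/5, a_1 = -603/550, a_2 = 10377/60500, a_3 = 16910457/6655000, a_4 = 2005147737/732050000.
c0 = a_0 = -3/5. Peel one level at a time: if S = 1 + c*ξ/S' with S'(0) = 1, then c is the ξ-coefficient of S and S' = c*ξ/(S - 1).
S_1 = c0/f = 1 + (-201/110)*ξ + (2193/605)*ξ^2 + ...; c1 = -201/110.
S_2 = c1*ξ/(S_1 - 1) = 1 + (1462/737)*ξ + (3816551/1629507)*ξ^2 + ...; c2 = 1462/737.
S_3 = c2*ξ/(S_2 - 1) = 1 + (-5221/4422)*ξ + (-741589/3184236)*ξ^2 + ...; c3 = -5221/4422.
S_4 = c3*ξ/(S_3 - 1) = 1 + (-2160281/10951842)*ξ + ...; c4 = -2160281/10951842.


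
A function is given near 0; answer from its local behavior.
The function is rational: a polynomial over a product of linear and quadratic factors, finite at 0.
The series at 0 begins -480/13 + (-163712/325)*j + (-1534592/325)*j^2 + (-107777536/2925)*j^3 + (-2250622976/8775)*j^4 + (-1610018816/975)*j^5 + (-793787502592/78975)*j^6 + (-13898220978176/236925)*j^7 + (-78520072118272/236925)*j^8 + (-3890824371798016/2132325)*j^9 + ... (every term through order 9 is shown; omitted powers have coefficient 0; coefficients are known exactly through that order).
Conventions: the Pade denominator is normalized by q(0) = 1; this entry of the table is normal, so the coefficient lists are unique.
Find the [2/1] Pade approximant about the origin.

The Pade approximant has numerator coefficients [-480/13, -2520181504/11689275, -27736542848/35067825]; denominator coefficients [1, -842012/107901].

Taylor coefficients needed (read off): a_0 = -480/13, a_1 = -163712/325, a_2 = -1534592/325, a_3 = -107777536/2925.
Write the denominator as Q(j) = 1 + q1*j. Requiring Q*f - P = O(j^4) with deg P <= 2 kills the coefficients of j^3..j^3 in Q*f:
  j^3: a_3 + q1*a_2 = 0, i.e. -107777536/2925 + (-1534592/325)*q1 = 0.
Solving this linear system: q1 = -842012/107901.
The numerator is Q*f truncated at degree 2: P0 = a_0 = -480/13; P1 = a_1 + q1*a_0 = -2520181504/11689275; P2 = a_2 + q1*a_1 = -27736542848/35067825.


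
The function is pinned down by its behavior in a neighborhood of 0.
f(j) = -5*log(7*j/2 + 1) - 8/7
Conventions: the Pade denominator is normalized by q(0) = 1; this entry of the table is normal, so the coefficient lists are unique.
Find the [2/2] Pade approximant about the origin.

The Pade approximant has numerator coefficients [-8/7, -43/2, -791/24]; denominator coefficients [1, 7/2, 49/24].

Taylor coefficients needed (expand at 0): a_0 = -8/7, a_1 = -35/2, a_2 = 245/8, a_3 = -1715/24, a_4 = 12005/64.
Write the denominator as Q(j) = 1 + q1*j + q2*j^2. Requiring Q*f - P = O(j^5) with deg P <= 2 kills the coefficients of j^3..j^4 in Q*f:
  j^3: a_3 + q1*a_2 + q2*a_1 = 0, i.e. -1715/24 + (245/8)*q1 + (-35/2)*q2 = 0.
  j^4: a_4 + q1*a_3 + q2*a_2 = 0, i.e. 12005/64 + (-1715/24)*q1 + (245/8)*q2 = 0.
Solving this linear system: q1 = 7/2, q2 = 49/24.
The numerator is Q*f truncated at degree 2: P0 = a_0 = -8/7; P1 = a_1 + q1*a_0 = -43/2; P2 = a_2 + q1*a_1 + q2*a_0 = -791/24.


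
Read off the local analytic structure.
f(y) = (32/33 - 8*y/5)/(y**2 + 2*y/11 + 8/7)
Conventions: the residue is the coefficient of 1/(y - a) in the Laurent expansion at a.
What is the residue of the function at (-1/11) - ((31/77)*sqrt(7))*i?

The factor y**2 + 2*y/11 + 8/7 splits as (y - a)(y - a') with a = (-1/11) - ((31/77)*sqrt(7))*i, a' = (-1/11) + ((31/77)*sqrt(7))*i. At the order-1 pole a set g(y) = (y - a)*f(y) = [32/33 - 8*y/5] / (y - a').
Simple pole: residue = g(a) at a = (-1/11) - ((31/77)*sqrt(7))*i, which is (-4/5) + ((92/465)*sqrt(7))*i.

The residue is (-4/5) + ((92/465)*sqrt(7))*i.


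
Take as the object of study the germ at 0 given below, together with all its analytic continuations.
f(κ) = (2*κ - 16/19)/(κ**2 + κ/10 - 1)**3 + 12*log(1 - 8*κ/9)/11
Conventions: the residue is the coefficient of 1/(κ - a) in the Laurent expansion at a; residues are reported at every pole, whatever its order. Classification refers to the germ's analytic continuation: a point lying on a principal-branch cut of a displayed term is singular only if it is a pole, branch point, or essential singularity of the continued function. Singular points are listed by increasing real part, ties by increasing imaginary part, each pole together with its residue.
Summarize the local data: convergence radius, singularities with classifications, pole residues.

Denominator factor (κ**2 + κ/10 - 1)^3: discriminant 401/100, real irrational roots -1/20 + (1/20)*sqrt(401) and -1/20 - (1/20)*sqrt(401); poles of order 3, moduli -1/20 + (1/20)*sqrt(401) and 1/20 + (1/20)*sqrt(401).
Branch term (12/11)*log(1 - κ/(9/8)): its argument vanishes at κ = 9/8, a logarithmic branch point, modulus 9/8.
The radius of convergence is the smallest modulus among the singular points: -1/20 + (1/20)*sqrt(401).
The branch term is analytic at -1/20 - (1/20)*sqrt(401) and contributes nothing to the residue; only the rational part matters.
The factor κ**2 + κ/10 - 1 splits as (κ - a)(κ - a') with a = -1/20 - (1/20)*sqrt(401), a' = -1/20 + (1/20)*sqrt(401). At the order-3 pole a set g(κ) = (κ - a)^3*(rational part) = [2*κ - 16/19] / (κ - a')^3.
Order-3 pole: residue = g''(a)/2; g''(-1/20 - (1/20)*sqrt(401)) = (21480000/1225142819)*sqrt(401), so the residue is (10740000/1225142819)*sqrt(401).
The branch term is analytic at -1/20 + (1/20)*sqrt(401) and contributes nothing to the residue; only the rational part matters.
The factor κ**2 + κ/10 - 1 splits as (κ - a)(κ - a') with a = -1/20 + (1/20)*sqrt(401), a' = -1/20 - (1/20)*sqrt(401). At the order-3 pole a set g(κ) = (κ - a)^3*(rational part) = [2*κ - 16/19] / (κ - a')^3.
Order-3 pole: residue = g''(a)/2; g''(-1/20 + (1/20)*sqrt(401)) = -(21480000/1225142819)*sqrt(401), so the residue is -(10740000/1225142819)*sqrt(401).
List the singular points by increasing real part (a conjugate pair: the negative imaginary part first).

Radius of convergence at 0: -1/20 + (1/20)*sqrt(401).
At -1/20 - (1/20)*sqrt(401): a pole of order 3; residue (10740000/1225142819)*sqrt(401).
At -1/20 + (1/20)*sqrt(401): a pole of order 3; residue -(10740000/1225142819)*sqrt(401).
At 9/8: a logarithmic branch point.


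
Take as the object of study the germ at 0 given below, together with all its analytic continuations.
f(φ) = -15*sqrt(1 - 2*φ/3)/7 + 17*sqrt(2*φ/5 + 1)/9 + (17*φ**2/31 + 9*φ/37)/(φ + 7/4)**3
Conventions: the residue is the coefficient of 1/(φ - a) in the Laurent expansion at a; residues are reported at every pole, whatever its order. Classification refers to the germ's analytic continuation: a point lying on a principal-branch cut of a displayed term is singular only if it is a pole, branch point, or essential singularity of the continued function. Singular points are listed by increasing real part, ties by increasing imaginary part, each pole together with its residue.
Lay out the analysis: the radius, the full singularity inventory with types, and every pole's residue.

Radius of convergence at 0: 3/2.
At -5/2: an algebraic (square-root) branch point.
At -7/4: a pole of order 3; residue 17/31.
At 3/2: an algebraic (square-root) branch point.

Denominator factor (φ + 7/4)^3: pole of order 3 at -7/4, modulus 7/4.
Branch term (-15/7)*sqrt(1 - φ/(3/2)): its argument vanishes at φ = 3/2, a square-root branch point, modulus 3/2.
Branch term (17/9)*sqrt(1 - φ/(-5/2)): its argument vanishes at φ = -5/2, a square-root branch point, modulus 5/2.
The radius of convergence is the smallest modulus among the singular points: 3/2.
The branch terms are analytic at -7/4 and contribute nothing to the residue; only the rational part matters.
At the order-3 pole -7/4 set g(φ) = (φ - (-7/4))^3*(rational part) = 17*φ**2/31 + 9*φ/37.
Order-3 pole: residue = g''(a)/2; g''(-7/4) = 34/31, so the residue is 17/31.
List the singular points by increasing real part (a conjugate pair: the negative imaginary part first).


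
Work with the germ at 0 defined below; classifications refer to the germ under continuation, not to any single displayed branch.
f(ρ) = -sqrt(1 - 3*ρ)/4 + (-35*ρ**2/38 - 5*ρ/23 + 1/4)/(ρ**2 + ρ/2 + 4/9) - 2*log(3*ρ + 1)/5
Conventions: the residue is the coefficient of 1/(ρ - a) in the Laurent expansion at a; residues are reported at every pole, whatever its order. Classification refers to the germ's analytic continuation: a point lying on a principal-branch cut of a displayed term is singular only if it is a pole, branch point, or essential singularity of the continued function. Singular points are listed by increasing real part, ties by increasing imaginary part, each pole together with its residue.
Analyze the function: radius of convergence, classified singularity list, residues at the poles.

Denominator factor (ρ**2 + ρ/2 + 4/9): discriminant -55/36, complex-conjugate roots (-1/4) + ((1/12)*sqrt(55))*i and (-1/4) - ((1/12)*sqrt(55))*i; poles of order 1, moduli 2/3 and 2/3.
Branch term (-2/5)*log(1 - ρ/(-1/3)): its argument vanishes at ρ = -1/3, a logarithmic branch point, modulus 1/3.
Branch term (-1/4)*sqrt(1 - ρ/(1/3)): its argument vanishes at ρ = 1/3, a square-root branch point, modulus 1/3.
The radius of convergence is the smallest modulus among the singular points: 1/3.
The branch terms are analytic at (-1/4) - ((1/12)*sqrt(55))*i and contribute nothing to the residue; only the rational part matters.
The factor ρ**2 + ρ/2 + 4/9 splits as (ρ - a)(ρ - a') with a = (-1/4) - ((1/12)*sqrt(55))*i, a' = (-1/4) + ((1/12)*sqrt(55))*i. At the order-1 pole a set g(ρ) = (ρ - a)*(rational part) = [-35*ρ**2/38 - 5*ρ/23 + 1/4] / (ρ - a').
Simple pole: residue = g(a) at a = (-1/4) - ((1/12)*sqrt(55))*i, which is (425/3496) + ((37667/576840)*sqrt(55))*i.
The branch terms are analytic at (-1/4) + ((1/12)*sqrt(55))*i and contribute nothing to the residue; only the rational part matters.
The factor ρ**2 + ρ/2 + 4/9 splits as (ρ - a)(ρ - a') with a = (-1/4) + ((1/12)*sqrt(55))*i, a' = (-1/4) - ((1/12)*sqrt(55))*i. At the order-1 pole a set g(ρ) = (ρ - a)*(rational part) = [-35*ρ**2/38 - 5*ρ/23 + 1/4] / (ρ - a').
Simple pole: residue = g(a) at a = (-1/4) + ((1/12)*sqrt(55))*i, which is (425/3496) - ((37667/576840)*sqrt(55))*i.
List the singular points by increasing real part (a conjugate pair: the negative imaginary part first).

Radius of convergence at 0: 1/3.
At -1/3: a logarithmic branch point.
At (-1/4) - ((1/12)*sqrt(55))*i: a pole of order 1; residue (425/3496) + ((37667/576840)*sqrt(55))*i.
At (-1/4) + ((1/12)*sqrt(55))*i: a pole of order 1; residue (425/3496) - ((37667/576840)*sqrt(55))*i.
At 1/3: an algebraic (square-root) branch point.


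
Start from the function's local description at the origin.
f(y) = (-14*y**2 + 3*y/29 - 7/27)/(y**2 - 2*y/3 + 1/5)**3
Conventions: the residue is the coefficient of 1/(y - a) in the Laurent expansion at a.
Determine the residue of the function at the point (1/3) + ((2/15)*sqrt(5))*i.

The factor y**2 - 2*y/3 + 1/5 splits as (y - a)(y - a') with a = (1/3) + ((2/15)*sqrt(5))*i, a' = (1/3) - ((2/15)*sqrt(5))*i. At the order-3 pole a set g(y) = (y - a)^3*f(y) = [-14*y**2 + 3*y/29 - 7/27] / (y - a')^3.
Order-3 pole: residue = g''(a)/2; g''((1/3) + ((2/15)*sqrt(5))*i) = ((580095/3712)*sqrt(5))*i, so the residue is ((580095/7424)*sqrt(5))*i.

The residue is ((580095/7424)*sqrt(5))*i.


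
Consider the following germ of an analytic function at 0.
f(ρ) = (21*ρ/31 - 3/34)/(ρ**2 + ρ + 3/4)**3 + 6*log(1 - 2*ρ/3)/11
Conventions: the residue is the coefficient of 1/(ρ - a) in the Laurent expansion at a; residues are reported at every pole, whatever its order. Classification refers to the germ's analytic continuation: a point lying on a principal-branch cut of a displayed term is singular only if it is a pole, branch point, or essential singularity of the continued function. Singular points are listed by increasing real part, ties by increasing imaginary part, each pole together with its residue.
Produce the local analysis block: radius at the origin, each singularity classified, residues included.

Radius of convergence at 0: (1/2)*sqrt(3).
At (-1/2) - ((1/2)*sqrt(2))*i: a pole of order 3; residue -((675/2108)*sqrt(2))*i.
At (-1/2) + ((1/2)*sqrt(2))*i: a pole of order 3; residue ((675/2108)*sqrt(2))*i.
At 3/2: a logarithmic branch point.

Denominator factor (ρ**2 + ρ + 3/4)^3: discriminant -2, complex-conjugate roots (-1/2) + ((1/2)*sqrt(2))*i and (-1/2) - ((1/2)*sqrt(2))*i; poles of order 3, moduli (1/2)*sqrt(3) and (1/2)*sqrt(3).
Branch term (6/11)*log(1 - ρ/(3/2)): its argument vanishes at ρ = 3/2, a logarithmic branch point, modulus 3/2.
The radius of convergence is the smallest modulus among the singular points: (1/2)*sqrt(3).
The branch term is analytic at (-1/2) - ((1/2)*sqrt(2))*i and contributes nothing to the residue; only the rational part matters.
The factor ρ**2 + ρ + 3/4 splits as (ρ - a)(ρ - a') with a = (-1/2) - ((1/2)*sqrt(2))*i, a' = (-1/2) + ((1/2)*sqrt(2))*i. At the order-3 pole a set g(ρ) = (ρ - a)^3*(rational part) = [21*ρ/31 - 3/34] / (ρ - a')^3.
Order-3 pole: residue = g''(a)/2; g''((-1/2) - ((1/2)*sqrt(2))*i) = -((675/1054)*sqrt(2))*i, so the residue is -((675/2108)*sqrt(2))*i.
The branch term is analytic at (-1/2) + ((1/2)*sqrt(2))*i and contributes nothing to the residue; only the rational part matters.
The factor ρ**2 + ρ + 3/4 splits as (ρ - a)(ρ - a') with a = (-1/2) + ((1/2)*sqrt(2))*i, a' = (-1/2) - ((1/2)*sqrt(2))*i. At the order-3 pole a set g(ρ) = (ρ - a)^3*(rational part) = [21*ρ/31 - 3/34] / (ρ - a')^3.
Order-3 pole: residue = g''(a)/2; g''((-1/2) + ((1/2)*sqrt(2))*i) = ((675/1054)*sqrt(2))*i, so the residue is ((675/2108)*sqrt(2))*i.
List the singular points by increasing real part (a conjugate pair: the negative imaginary part first).


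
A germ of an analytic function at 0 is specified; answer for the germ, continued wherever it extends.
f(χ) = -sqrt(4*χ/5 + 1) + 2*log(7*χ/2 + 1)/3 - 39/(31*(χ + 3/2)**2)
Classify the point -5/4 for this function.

The point is an algebraic (square-root) branch point.

The term (-1)*sqrt(1 - χ/(-5/4)) has argument 1 - -5/4/(-5/4) = 0 at -5/4: a square-root (algebraic, two-sheeted) branch point; the remaining terms are analytic or single-valued there.


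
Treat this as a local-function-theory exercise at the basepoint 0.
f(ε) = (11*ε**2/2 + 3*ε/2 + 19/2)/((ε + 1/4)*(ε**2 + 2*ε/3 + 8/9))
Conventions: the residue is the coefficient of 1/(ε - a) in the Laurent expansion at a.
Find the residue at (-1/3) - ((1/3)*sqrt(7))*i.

The residue is (-371/113) - ((460/791)*sqrt(7))*i.

The factor ε**2 + 2*ε/3 + 8/9 splits as (ε - a)(ε - a') with a = (-1/3) - ((1/3)*sqrt(7))*i, a' = (-1/3) + ((1/3)*sqrt(7))*i. At the order-1 pole a set g(ε) = (ε - a)*f(ε) = [(11*ε**2/2 + 3*ε/2 + 19/2)/(ε + 1/4)] / (ε - a').
Simple pole: residue = g(a) at a = (-1/3) - ((1/3)*sqrt(7))*i, which is (-371/113) - ((460/791)*sqrt(7))*i.


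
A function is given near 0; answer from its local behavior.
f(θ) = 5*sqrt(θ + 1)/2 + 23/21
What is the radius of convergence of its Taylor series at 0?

The radius of convergence is 1.

Branch term (5/2)*sqrt(1 - θ/(-1)): its argument vanishes at θ = -1, a square-root branch point, modulus 1.
The radius of convergence is the smallest modulus among the singular points: 1.


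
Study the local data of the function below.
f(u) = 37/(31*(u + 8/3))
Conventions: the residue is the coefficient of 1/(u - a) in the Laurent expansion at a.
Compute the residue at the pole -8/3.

At the order-1 pole -8/3 set g(u) = (u - (-8/3))*f(u) = 37/31.
Simple pole: residue = g(a) at a = -8/3, which is 37/31.

The residue is 37/31.


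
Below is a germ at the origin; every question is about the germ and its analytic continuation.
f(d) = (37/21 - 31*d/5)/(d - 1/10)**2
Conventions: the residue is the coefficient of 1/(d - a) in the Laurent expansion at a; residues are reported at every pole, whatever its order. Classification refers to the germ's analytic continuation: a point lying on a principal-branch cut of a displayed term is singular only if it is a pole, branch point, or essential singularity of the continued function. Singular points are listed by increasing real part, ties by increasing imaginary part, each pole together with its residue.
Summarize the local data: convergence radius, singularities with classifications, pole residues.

Denominator factor (d - 1/10)^2: pole of order 2 at 1/10, modulus 1/10.
The radius of convergence is the smallest modulus among the singular points: 1/10.
At the order-2 pole 1/10 set g(d) = (d - (1/10))^2*f(d) = 37/21 - 31*d/5.
Order-2 pole: residue = g'(a); g'(1/10) = -31/5, so the residue is -31/5.

Radius of convergence at 0: 1/10.
At 1/10: a pole of order 2; residue -31/5.


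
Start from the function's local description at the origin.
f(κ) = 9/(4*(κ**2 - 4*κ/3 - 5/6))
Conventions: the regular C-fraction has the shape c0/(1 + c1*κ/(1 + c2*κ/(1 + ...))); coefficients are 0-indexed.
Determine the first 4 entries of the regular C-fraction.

The regular C-fraction coefficients are [-27/10, 8/5, 3/4, -3/4].

Taylor coefficients (expand at 0): a_0 = -27/10, a_1 = 108/25, a_2 = -1269/125, a_3 = 13392/625.
c0 = a_0 = -27/10. Peel one level at a time: if S = 1 + c*κ/S' with S'(0) = 1, then c is the κ-coefficient of S and S' = c*κ/(S - 1).
S_1 = c0/f = 1 + (8/5)*κ + (-6/5)*κ^2 + ...; c1 = 8/5.
S_2 = c1*κ/(S_1 - 1) = 1 + (3/4)*κ + (9/16)*κ^2 + ...; c2 = 3/4.
S_3 = c2*κ/(S_2 - 1) = 1 + (-3/4)*κ + ...; c3 = -3/4.


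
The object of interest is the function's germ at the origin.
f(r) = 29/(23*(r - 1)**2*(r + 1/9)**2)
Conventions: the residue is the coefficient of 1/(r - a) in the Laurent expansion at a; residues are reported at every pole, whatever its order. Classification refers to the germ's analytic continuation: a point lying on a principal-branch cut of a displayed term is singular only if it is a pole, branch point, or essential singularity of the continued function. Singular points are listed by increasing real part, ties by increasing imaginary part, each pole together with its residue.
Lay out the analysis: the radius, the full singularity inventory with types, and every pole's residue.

Denominator factor (r + 1/9)^2: pole of order 2 at -1/9, modulus 1/9.
Denominator factor (r - 1)^2: pole of order 2 at 1, modulus 1.
The radius of convergence is the smallest modulus among the singular points: 1/9.
At the order-2 pole -1/9 set g(r) = (r - (-1/9))^2*f(r) = 29/(23*(r - 1)**2).
Order-2 pole: residue = g'(a); g'(-1/9) = 21141/11500, so the residue is 21141/11500.
At the order-2 pole 1 set g(r) = (r - (1))^2*f(r) = 29/(23*(r + 1/9)**2).
Order-2 pole: residue = g'(a); g'(1) = -21141/11500, so the residue is -21141/11500.
List the singular points by increasing real part (a conjugate pair: the negative imaginary part first).

Radius of convergence at 0: 1/9.
At -1/9: a pole of order 2; residue 21141/11500.
At 1: a pole of order 2; residue -21141/11500.


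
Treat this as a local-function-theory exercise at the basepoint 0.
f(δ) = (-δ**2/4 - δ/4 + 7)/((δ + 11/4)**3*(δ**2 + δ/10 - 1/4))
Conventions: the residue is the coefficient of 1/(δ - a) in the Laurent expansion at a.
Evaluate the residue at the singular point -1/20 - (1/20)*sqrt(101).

The residue is -40604820/178453547 - (779473980/18023808247)*sqrt(101).

The factor δ**2 + δ/10 - 1/4 splits as (δ - a)(δ - a') with a = -1/20 - (1/20)*sqrt(101), a' = -1/20 + (1/20)*sqrt(101). At the order-1 pole a set g(δ) = (δ - a)*f(δ) = [(-δ**2/4 - δ/4 + 7)/(δ + 11/4)**3] / (δ - a').
Simple pole: residue = g(a) at a = -1/20 - (1/20)*sqrt(101), which is -40604820/178453547 - (779473980/18023808247)*sqrt(101).


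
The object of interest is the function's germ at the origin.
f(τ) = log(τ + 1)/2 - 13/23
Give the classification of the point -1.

The term (1/2)*log(1 - τ/(-1)) has argument 1 - -1/(-1) = 0 at -1: a logarithmic (infinitely-sheeted) branch point; the remaining terms are analytic or single-valued there.

The point is a logarithmic branch point.


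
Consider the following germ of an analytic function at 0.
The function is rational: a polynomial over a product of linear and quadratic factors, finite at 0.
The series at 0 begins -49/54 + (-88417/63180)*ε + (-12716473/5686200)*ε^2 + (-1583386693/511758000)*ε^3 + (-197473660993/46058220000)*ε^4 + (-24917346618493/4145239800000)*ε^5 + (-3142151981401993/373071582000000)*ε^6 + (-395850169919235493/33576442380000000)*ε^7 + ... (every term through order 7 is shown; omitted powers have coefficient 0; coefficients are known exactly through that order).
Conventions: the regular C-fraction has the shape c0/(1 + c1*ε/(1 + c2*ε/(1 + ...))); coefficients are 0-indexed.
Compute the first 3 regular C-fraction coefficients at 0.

The regular C-fraction coefficients are [-49/54, -12631/8190, -320666/5747105].

Taylor coefficients (read off): a_0 = -49/54, a_1 = -88417/63180, a_2 = -12716473/5686200.
c0 = a_0 = -49/54. Peel one level at a time: if S = 1 + c*ε/S' with S'(0) = 1, then c is the ε-coefficient of S and S' = c*ε/(S - 1).
S_1 = c0/f = 1 + (-12631/8190)*ε + (-160333/1863225)*ε^2 + ...; c1 = -12631/8190.
S_2 = c1*ε/(S_1 - 1) = 1 + (-320666/5747105)*ε + ...; c2 = -320666/5747105.


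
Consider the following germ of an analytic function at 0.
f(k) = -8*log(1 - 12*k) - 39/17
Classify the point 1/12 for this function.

The point is a logarithmic branch point.

The term (-8)*log(1 - k/(1/12)) has argument 1 - 1/12/(1/12) = 0 at 1/12: a logarithmic (infinitely-sheeted) branch point; the remaining terms are analytic or single-valued there.


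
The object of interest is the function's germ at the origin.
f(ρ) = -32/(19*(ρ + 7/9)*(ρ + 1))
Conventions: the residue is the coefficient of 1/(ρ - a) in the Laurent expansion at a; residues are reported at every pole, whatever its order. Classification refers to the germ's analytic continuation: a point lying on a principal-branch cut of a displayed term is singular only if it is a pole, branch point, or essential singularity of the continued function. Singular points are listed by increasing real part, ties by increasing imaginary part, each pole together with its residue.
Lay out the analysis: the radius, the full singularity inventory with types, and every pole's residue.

Denominator factor (ρ + 1): pole of order 1 at -1, modulus 1.
Denominator factor (ρ + 7/9): pole of order 1 at -7/9, modulus 7/9.
The radius of convergence is the smallest modulus among the singular points: 7/9.
At the order-1 pole -1 set g(ρ) = (ρ - (-1))*f(ρ) = -32/(19*(ρ + 7/9)).
Simple pole: residue = g(a) at a = -1, which is 144/19.
At the order-1 pole -7/9 set g(ρ) = (ρ - (-7/9))*f(ρ) = -32/(19*(ρ + 1)).
Simple pole: residue = g(a) at a = -7/9, which is -144/19.
List the singular points by increasing real part (a conjugate pair: the negative imaginary part first).

Radius of convergence at 0: 7/9.
At -1: a pole of order 1; residue 144/19.
At -7/9: a pole of order 1; residue -144/19.


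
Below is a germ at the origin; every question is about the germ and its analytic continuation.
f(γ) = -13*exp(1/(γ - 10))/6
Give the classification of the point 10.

The point is an essential singularity.

The exponent 1/(γ - (10)) has a pole at 10, so exp(1/(γ - (10))) takes every nonzero value near it: an essential singularity (not a pole of any order).


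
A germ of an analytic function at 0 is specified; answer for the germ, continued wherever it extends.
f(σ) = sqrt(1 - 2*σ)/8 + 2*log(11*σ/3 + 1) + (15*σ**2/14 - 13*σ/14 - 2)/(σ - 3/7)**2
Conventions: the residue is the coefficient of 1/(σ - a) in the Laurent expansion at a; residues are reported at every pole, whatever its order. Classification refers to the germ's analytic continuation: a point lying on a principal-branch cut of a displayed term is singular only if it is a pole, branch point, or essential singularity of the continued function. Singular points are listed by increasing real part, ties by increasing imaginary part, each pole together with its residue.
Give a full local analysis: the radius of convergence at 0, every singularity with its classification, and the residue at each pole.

Radius of convergence at 0: 3/11.
At -3/11: a logarithmic branch point.
At 3/7: a pole of order 2; residue -1/98.
At 1/2: an algebraic (square-root) branch point.

Denominator factor (σ - 3/7)^2: pole of order 2 at 3/7, modulus 3/7.
Branch term (1/8)*sqrt(1 - σ/(1/2)): its argument vanishes at σ = 1/2, a square-root branch point, modulus 1/2.
Branch term (2)*log(1 - σ/(-3/11)): its argument vanishes at σ = -3/11, a logarithmic branch point, modulus 3/11.
The radius of convergence is the smallest modulus among the singular points: 3/11.
The branch terms are analytic at 3/7 and contribute nothing to the residue; only the rational part matters.
At the order-2 pole 3/7 set g(σ) = (σ - (3/7))^2*(rational part) = 15*σ**2/14 - 13*σ/14 - 2.
Order-2 pole: residue = g'(a); g'(3/7) = -1/98, so the residue is -1/98.
List the singular points by increasing real part (a conjugate pair: the negative imaginary part first).


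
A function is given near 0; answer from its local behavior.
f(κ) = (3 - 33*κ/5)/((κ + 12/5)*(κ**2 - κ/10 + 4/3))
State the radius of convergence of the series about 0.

The radius of convergence is (2/3)*sqrt(3).

Denominator factor (κ**2 - κ/10 + 4/3): discriminant -1597/300, complex-conjugate roots (1/20) + ((1/60)*sqrt(4791))*i and (1/20) - ((1/60)*sqrt(4791))*i; poles of order 1, moduli (2/3)*sqrt(3) and (2/3)*sqrt(3).
Denominator factor (κ + 12/5): pole of order 1 at -12/5, modulus 12/5.
The radius of convergence is the smallest modulus among the singular points: (2/3)*sqrt(3).


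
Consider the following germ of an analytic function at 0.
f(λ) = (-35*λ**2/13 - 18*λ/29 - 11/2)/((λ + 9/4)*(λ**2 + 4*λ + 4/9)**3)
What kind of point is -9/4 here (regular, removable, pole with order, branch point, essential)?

The point is a pole of order 1.

The denominator factor λ + 9/4 vanishes at -9/4 and appears to the power 1; the numerator there equals -106967/6032, nonzero, and no other factor vanishes.
Hence a pole whose order is the multiplicity, 1.


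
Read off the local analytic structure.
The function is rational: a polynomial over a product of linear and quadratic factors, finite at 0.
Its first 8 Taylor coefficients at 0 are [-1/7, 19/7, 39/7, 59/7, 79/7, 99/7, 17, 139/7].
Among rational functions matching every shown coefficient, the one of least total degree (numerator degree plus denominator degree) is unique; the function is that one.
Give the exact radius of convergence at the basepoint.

No rational of total degree below 3 reproduces all 8 coefficients; solving the [1/2] Pade equations on them gives f(h) = (3*h - 1/7)/(h - 1)**2, whose expansion matches every shown term.
Denominator factor (h - 1)^2: pole of order 2 at 1, modulus 1.
The radius of convergence is the smallest modulus among the singular points: 1.

The radius of convergence is 1.


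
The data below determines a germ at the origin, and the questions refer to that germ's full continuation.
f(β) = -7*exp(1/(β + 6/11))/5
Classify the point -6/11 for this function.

The point is an essential singularity.

The exponent 1/(β - (-6/11)) has a pole at -6/11, so exp(1/(β - (-6/11))) takes every nonzero value near it: an essential singularity (not a pole of any order).


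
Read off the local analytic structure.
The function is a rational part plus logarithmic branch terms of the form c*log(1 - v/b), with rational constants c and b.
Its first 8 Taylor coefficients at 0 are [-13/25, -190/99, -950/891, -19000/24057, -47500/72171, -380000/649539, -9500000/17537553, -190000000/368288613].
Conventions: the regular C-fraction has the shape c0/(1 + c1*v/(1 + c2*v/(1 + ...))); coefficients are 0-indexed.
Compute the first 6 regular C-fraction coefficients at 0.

The regular C-fraction coefficients are [-13/25, -4750/1287, 1345/429, 715/21789, -12820/21789, -269/1923].

Taylor coefficients (read off): a_0 = -13/25, a_1 = -190/99, a_2 = -950/891, a_3 = -19000/24057, a_4 = -47500/72171, a_5 = -380000/649539.
c0 = a_0 = -13/25. Peel one level at a time: if S = 1 + c*v/S' with S'(0) = 1, then c is the v-coefficient of S and S' = c*v/(S - 1).
S_1 = c0/f = 1 + (-4750/1287)*v + (6388750/552123)*v^2 + ...; c1 = -4750/1287.
S_2 = c1*v/(S_1 - 1) = 1 + (1345/429)*v + (-25/243)*v^2 + ...; c2 = 1345/429.
S_3 = c2*v/(S_2 - 1) = 1 + (715/21789)*v + (9166300/474760521)*v^2 + ...; c3 = 715/21789.
S_4 = c3*v/(S_3 - 1) = 1 + (-12820/21789)*v + (-20/243)*v^2 + ...; c4 = -12820/21789.
S_5 = c4*v/(S_4 - 1) = 1 + (-269/1923)*v + ...; c5 = -269/1923.


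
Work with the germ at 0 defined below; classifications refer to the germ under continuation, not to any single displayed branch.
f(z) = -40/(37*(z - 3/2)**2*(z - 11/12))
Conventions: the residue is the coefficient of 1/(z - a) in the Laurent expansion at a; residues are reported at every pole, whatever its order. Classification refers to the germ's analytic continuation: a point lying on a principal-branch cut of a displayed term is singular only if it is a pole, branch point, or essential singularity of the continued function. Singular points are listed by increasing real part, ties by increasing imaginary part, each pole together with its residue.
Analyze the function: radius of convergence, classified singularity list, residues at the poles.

Radius of convergence at 0: 11/12.
At 11/12: a pole of order 1; residue -5760/1813.
At 3/2: a pole of order 2; residue 5760/1813.

Denominator factor (z - 3/2)^2: pole of order 2 at 3/2, modulus 3/2.
Denominator factor (z - 11/12): pole of order 1 at 11/12, modulus 11/12.
The radius of convergence is the smallest modulus among the singular points: 11/12.
At the order-1 pole 11/12 set g(z) = (z - (11/12))*f(z) = -40/(37*(z - 3/2)**2).
Simple pole: residue = g(a) at a = 11/12, which is -5760/1813.
At the order-2 pole 3/2 set g(z) = (z - (3/2))^2*f(z) = -40/(37*(z - 11/12)).
Order-2 pole: residue = g'(a); g'(3/2) = 5760/1813, so the residue is 5760/1813.
List the singular points by increasing real part (a conjugate pair: the negative imaginary part first).


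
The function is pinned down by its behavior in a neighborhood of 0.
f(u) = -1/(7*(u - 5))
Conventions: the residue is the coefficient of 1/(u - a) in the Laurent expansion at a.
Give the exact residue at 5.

At the order-1 pole 5 set g(u) = (u - (5))*f(u) = -1/7.
Simple pole: residue = g(a) at a = 5, which is -1/7.

The residue is -1/7.


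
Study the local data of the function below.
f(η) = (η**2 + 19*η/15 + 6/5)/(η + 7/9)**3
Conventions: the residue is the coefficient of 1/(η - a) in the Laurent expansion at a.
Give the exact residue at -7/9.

At the order-3 pole -7/9 set g(η) = (η - (-7/9))^3*f(η) = η**2 + 19*η/15 + 6/5.
Order-3 pole: residue = g''(a)/2; g''(-7/9) = 2, so the residue is 1.

The residue is 1.


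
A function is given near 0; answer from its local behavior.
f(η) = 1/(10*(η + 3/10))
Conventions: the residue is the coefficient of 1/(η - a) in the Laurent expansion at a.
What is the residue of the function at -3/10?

The residue is 1/10.

At the order-1 pole -3/10 set g(η) = (η - (-3/10))*f(η) = 1/10.
Simple pole: residue = g(a) at a = -3/10, which is 1/10.


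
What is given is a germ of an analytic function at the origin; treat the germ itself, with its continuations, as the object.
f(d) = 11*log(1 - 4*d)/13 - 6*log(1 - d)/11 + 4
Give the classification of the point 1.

The point is a logarithmic branch point.

The term (-6/11)*log(1 - d/(1)) has argument 1 - 1/(1) = 0 at 1: a logarithmic (infinitely-sheeted) branch point; the remaining terms are analytic or single-valued there.


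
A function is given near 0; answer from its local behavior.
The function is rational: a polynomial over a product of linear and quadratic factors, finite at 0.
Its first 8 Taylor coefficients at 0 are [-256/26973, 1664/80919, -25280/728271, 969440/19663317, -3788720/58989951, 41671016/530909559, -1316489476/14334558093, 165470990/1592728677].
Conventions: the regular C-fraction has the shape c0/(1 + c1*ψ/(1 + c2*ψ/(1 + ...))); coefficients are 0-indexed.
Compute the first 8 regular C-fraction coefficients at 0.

The regular C-fraction coefficients are [-256/26973, 13/6, -56/117, 2320/2457, -3224/5481, -6524/40455, -28188/36115, 248/233].

Taylor coefficients (read off): a_0 = -256/26973, a_1 = 1664/80919, a_2 = -25280/728271, a_3 = 969440/19663317, a_4 = -3788720/58989951, a_5 = 41671016/530909559, a_6 = -1316489476/14334558093, a_7 = 165470990/1592728677.
c0 = a_0 = -256/26973. Peel one level at a time: if S = 1 + c*ψ/S' with S'(0) = 1, then c is the ψ-coefficient of S and S' = c*ψ/(S - 1).
S_1 = c0/f = 1 + (13/6)*ψ + (28/27)*ψ^2 + ...; c1 = 13/6.
S_2 = c1*ψ/(S_1 - 1) = 1 + (-56/117)*ψ + (18560/41067)*ψ^2 + ...; c2 = -56/117.
S_3 = c2*ψ/(S_2 - 1) = 1 + (2320/2457)*ψ + (19840/35721)*ψ^2 + ...; c3 = 2320/2457.
S_4 = c3*ψ/(S_3 - 1) = 1 + (-3224/5481)*ψ + (-96928/1021815)*ψ^2 + ...; c4 = -3224/5481.
S_5 = c4*ψ/(S_4 - 1) = 1 + (-6524/40455)*ψ + (-3024/24025)*ψ^2 + ...; c5 = -6524/40455.
S_6 = c5*ψ/(S_5 - 1) = 1 + (-28188/36115)*ψ + (225504/271445)*ψ^2 + ...; c6 = -28188/36115.
S_7 = c6*ψ/(S_6 - 1) = 1 + (248/233)*ψ + ...; c7 = 248/233.


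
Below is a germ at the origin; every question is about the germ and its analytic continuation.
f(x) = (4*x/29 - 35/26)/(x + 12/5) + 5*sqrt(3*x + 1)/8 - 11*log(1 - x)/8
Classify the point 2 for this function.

Denominator factors: x + 12/5 = 22/5 at x = 2 — none vanishes.
Branch term sqrt(1 - x/(-1/3)): argument at 2 is 7, nonzero, so 2 is not its branch point (a point on a principal cut is still regular for the continued germ).
Branch term log(1 - x/(1)): argument at 2 is -1, nonzero, so 2 is not its branch point (a point on a principal cut is still regular for the continued germ).
So the germ continues analytically to 2.

The point is a regular point.


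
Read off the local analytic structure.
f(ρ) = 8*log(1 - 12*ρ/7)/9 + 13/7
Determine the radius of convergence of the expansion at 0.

Branch term (8/9)*log(1 - ρ/(7/12)): its argument vanishes at ρ = 7/12, a logarithmic branch point, modulus 7/12.
The radius of convergence is the smallest modulus among the singular points: 7/12.

The radius of convergence is 7/12.


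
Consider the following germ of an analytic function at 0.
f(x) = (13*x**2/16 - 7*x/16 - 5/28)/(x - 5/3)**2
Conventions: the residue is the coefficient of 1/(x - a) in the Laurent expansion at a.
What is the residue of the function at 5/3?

At the order-2 pole 5/3 set g(x) = (x - (5/3))^2*f(x) = 13*x**2/16 - 7*x/16 - 5/28.
Order-2 pole: residue = g'(a); g'(5/3) = 109/48, so the residue is 109/48.

The residue is 109/48.


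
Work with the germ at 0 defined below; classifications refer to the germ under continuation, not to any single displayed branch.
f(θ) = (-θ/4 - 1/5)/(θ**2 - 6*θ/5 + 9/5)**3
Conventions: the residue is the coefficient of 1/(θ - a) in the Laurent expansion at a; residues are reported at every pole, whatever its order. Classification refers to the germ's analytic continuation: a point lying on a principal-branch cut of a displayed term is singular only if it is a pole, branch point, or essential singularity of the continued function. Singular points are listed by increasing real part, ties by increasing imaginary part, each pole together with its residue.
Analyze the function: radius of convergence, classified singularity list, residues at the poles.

Radius of convergence at 0: (3/5)*sqrt(5).
At (3/5) - (6/5)*i: a pole of order 3; residue -(4375/165888)*i.
At (3/5) + (6/5)*i: a pole of order 3; residue (4375/165888)*i.

Denominator factor (θ**2 - 6*θ/5 + 9/5)^3: discriminant -144/25, complex-conjugate roots (3/5) + (6/5)*i and (3/5) - (6/5)*i; poles of order 3, moduli (3/5)*sqrt(5) and (3/5)*sqrt(5).
The radius of convergence is the smallest modulus among the singular points: (3/5)*sqrt(5).
The factor θ**2 - 6*θ/5 + 9/5 splits as (θ - a)(θ - a') with a = (3/5) - (6/5)*i, a' = (3/5) + (6/5)*i. At the order-3 pole a set g(θ) = (θ - a)^3*f(θ) = [-θ/4 - 1/5] / (θ - a')^3.
Order-3 pole: residue = g''(a)/2; g''((3/5) - (6/5)*i) = -(4375/82944)*i, so the residue is -(4375/165888)*i.
The factor θ**2 - 6*θ/5 + 9/5 splits as (θ - a)(θ - a') with a = (3/5) + (6/5)*i, a' = (3/5) - (6/5)*i. At the order-3 pole a set g(θ) = (θ - a)^3*f(θ) = [-θ/4 - 1/5] / (θ - a')^3.
Order-3 pole: residue = g''(a)/2; g''((3/5) + (6/5)*i) = (4375/82944)*i, so the residue is (4375/165888)*i.
List the singular points by increasing real part (a conjugate pair: the negative imaginary part first).
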